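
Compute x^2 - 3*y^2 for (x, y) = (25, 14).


x^2 - d*y^2
= 25^2 - 3*14^2
= 625 - 588
= 37

37


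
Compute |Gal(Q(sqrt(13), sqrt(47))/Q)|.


The 2 square roots of distinct primes are multiplicatively independent over Q,
so [K:Q] = 2^2 and Gal(K/Q) is isomorphic to (Z/2Z)^2.
|Gal| = 2^2 = 4

4


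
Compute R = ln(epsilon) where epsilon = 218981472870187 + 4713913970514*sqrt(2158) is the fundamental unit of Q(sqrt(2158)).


epsilon = 218981472870187 + 4713913970514*sqrt(2158)
= 4.3796e+14
R = ln(4.3796e+14)
= 33.7132

33.7132


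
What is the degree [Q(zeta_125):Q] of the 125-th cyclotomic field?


The degree equals Euler's totient phi(125).
125 = 5^3
phi(125) = 100

100


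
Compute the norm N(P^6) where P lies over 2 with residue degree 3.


N(P^a) = p^(a*f)
= 2^(6*3)
= 2^18
= 262144

262144


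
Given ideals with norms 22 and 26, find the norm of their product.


N(IJ) = N(I) * N(J)
= 22 * 26
= 572

572


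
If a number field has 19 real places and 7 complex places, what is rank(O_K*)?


By Dirichlet's unit theorem:
rank = r1 + r2 - 1
= 19 + 7 - 1
= 25

25


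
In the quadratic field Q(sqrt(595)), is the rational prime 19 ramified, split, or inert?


K = Q(sqrt(595)). Since d mod 4 = 3, disc(K) = 2380.
Check p | disc: 2380 mod 19 = 5.
p does not divide disc. Compute Legendre symbol (d/p):
6^((19-1)/2) mod 19 = 1
(d/p) = 1, so p splits: (p) = P*P' with e=1, f=1, g=2.
Therefore p is split.

split


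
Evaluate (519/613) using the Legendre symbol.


p = 613 is prime, so compute (519/613) with the reciprocity algorithm (Jacobi-symbol steps: pull out 2s via (2/n), flip via reciprocity, reduce):
  reciprocity: (519/613) -> +(613/519)
  reduce: (94/519)
  pull out 2: (2/519) = +1  (since 519 mod 8 = 7)
  reciprocity: (47/519) -> -(519/47)
  reduce: (2/47)
  pull out 2: (2/47) = +1  (since 47 mod 8 = 7)
  (1/47) = 1
Product of signs = -1
(519/613) = -1

-1


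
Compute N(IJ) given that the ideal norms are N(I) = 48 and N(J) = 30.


N(IJ) = N(I) * N(J)
= 48 * 30
= 1440

1440


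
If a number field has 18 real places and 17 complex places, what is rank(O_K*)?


By Dirichlet's unit theorem:
rank = r1 + r2 - 1
= 18 + 17 - 1
= 34

34


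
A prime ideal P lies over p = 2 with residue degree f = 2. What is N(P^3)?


N(P^a) = p^(a*f)
= 2^(3*2)
= 2^6
= 64

64


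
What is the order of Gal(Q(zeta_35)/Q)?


|Gal(Q(zeta_35)/Q)| = phi(35)
= 24

24


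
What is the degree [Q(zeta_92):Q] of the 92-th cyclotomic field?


The degree equals Euler's totient phi(92).
92 = 2^2 * 23
phi(92) = 44

44


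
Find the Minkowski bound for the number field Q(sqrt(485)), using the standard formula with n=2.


d = 485, d mod 4 = 1, so disc(K) = d = 485; |disc(K)| = 485
Real quadratic field, so n = 2, s = r2 = 0, r1 = 2
M = (n!/n^n) * (4/pi)^s * sqrt(|disc(K)|) = (2!/2^2) * (4/pi)^0 * sqrt(485)
= 0.5 * 1.000000 * 22.022716
= 11.0114

11.0114


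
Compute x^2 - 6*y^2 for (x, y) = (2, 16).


x^2 - d*y^2
= 2^2 - 6*16^2
= 4 - 1536
= -1532

-1532


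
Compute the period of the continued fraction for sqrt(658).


Run the CF algorithm for sqrt(658).
a_0 = floor(sqrt(658)) = 25; set m_0=0, q_0=1.
Recurrence: m' = q*a - m,  q' = (d - m'^2)/q,  a' = floor((a_0 + m')/q').
  step 1: m=25, q=33, a=1
  step 2: m=8, q=18, a=1
  step 3: m=10, q=31, a=1
  step 4: m=21, q=7, a=6
  step 5: m=21, q=31, a=1
  step 6: m=10, q=18, a=1
  step 7: m=8, q=33, a=1
  step 8: m=25, q=1, a=50
a_8 = 2*a_0 = 50, so the period closes here.
sqrt(658) = [25; 1, 1, 1, 6, 1, 1, 1, 50]
Period length = 8

8


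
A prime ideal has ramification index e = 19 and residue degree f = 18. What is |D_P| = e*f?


|D_P| = e * f
= 19 * 18
= 342

342


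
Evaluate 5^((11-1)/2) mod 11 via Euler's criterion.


p = 11 is prime and the exponent is (p-1)/2 = 5, so by Euler's criterion 5^5 = (5/11) = +1 or -1 mod 11.
Compute by square-and-multiply:
  5 = 4 + 1 (binary 101)
  Repeated squaring mod 11: 5^1 = 5, 5^2 = 3, 5^4 = 9
  5^5 = 5^4 * 5^1 = 9 * 5 mod 11
    9 * 5 = 45 = 1 mod 11
  5^5 = 1 mod 11
Result 1: 5 is a quadratic residue mod 11.
5^5 mod 11 = 1

1


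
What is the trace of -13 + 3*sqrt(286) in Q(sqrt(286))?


Tr(a + b*sqrt(d)) = (a + b*sqrt(d)) + (a - b*sqrt(d)) = 2a
= 2 * (-13)
= -26

-26


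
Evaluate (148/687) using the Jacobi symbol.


Compute (148/687) via quadratic reciprocity:
  pull out 2: (2/687) = +1  (since 687 mod 8 = 7)
  pull out 2: (2/687) = +1  (since 687 mod 8 = 7)
  reciprocity: (37/687) -> +(687/37)
  reduce: (21/37)
  reciprocity: (21/37) -> +(37/21)
  reduce: (16/21)
  pull out 2: (2/21) = -1  (since 21 mod 8 = 5)
  pull out 2: (2/21) = -1  (since 21 mod 8 = 5)
  pull out 2: (2/21) = -1  (since 21 mod 8 = 5)
  pull out 2: (2/21) = -1  (since 21 mod 8 = 5)
  (1/21) = 1
Product of signs = 1

1


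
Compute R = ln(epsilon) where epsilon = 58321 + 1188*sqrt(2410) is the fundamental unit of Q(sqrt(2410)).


epsilon = 58321 + 1188*sqrt(2410)
= 116642.0000
R = ln(116642.0000)
= 11.6669

11.6669


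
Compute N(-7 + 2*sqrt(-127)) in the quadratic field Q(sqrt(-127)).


N(a + b*sqrt(d)) = a^2 - d*b^2
= (-7)^2 - (-127)*(2)^2
= 49 + 508
= 557

557


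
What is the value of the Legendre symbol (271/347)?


p = 347 is prime, so compute (271/347) with the reciprocity algorithm (Jacobi-symbol steps: pull out 2s via (2/n), flip via reciprocity, reduce):
  reciprocity: (271/347) -> -(347/271)
  reduce: (76/271)
  pull out 2: (2/271) = +1  (since 271 mod 8 = 7)
  pull out 2: (2/271) = +1  (since 271 mod 8 = 7)
  reciprocity: (19/271) -> -(271/19)
  reduce: (5/19)
  reciprocity: (5/19) -> +(19/5)
  reduce: (4/5)
  pull out 2: (2/5) = -1  (since 5 mod 8 = 5)
  pull out 2: (2/5) = -1  (since 5 mod 8 = 5)
  (1/5) = 1
Product of signs = 1
(271/347) = 1

1


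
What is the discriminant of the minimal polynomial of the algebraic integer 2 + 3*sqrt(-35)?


The element 2 + 3*sqrt(-35) has minimal polynomial:
x^2 - 4*x + 319
Discriminant = (-4)^2 - 4*(319)
= 16 - 1276
= -1260

-1260


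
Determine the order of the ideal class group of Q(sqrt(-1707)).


K = Q(sqrt(-1707)). d mod 4 = 1, so D = disc(K) = d = -1707
h(K) equals the number of primitive reduced positive-definite forms (a, b, c) = a*x^2 + b*x*y + c*y^2 with b^2 - 4ac = D,
where reduced means |b| <= a <= c, with b >= 0 whenever |b| = a or a = c, and primitive means gcd(a, b, c) = 1.
Reduced forces 3a^2 <= |D| = 1707, so 1 <= a <= 23; b must have the parity of D, and c = (b^2 - D)/(4a) must be an integer >= a.
Enumerate a = 1..23, b in [-a, a]:
  a=1: (1, 1, 427)  [1]
  a=2: none
  a=3: (3, 3, 143)  [1]
  a=4..6: none
  a=7: (7, -1, 61), (7, 1, 61)  [2]
  a=8..10: none
  a=11: (11, -3, 39), (11, 3, 39)  [2]
  a=12: none
  a=13: (13, -3, 33), (13, 3, 33)  [2]
  a=14..20: none
  a=21: (21, -15, 23), (21, 15, 23)  [2]
  a=22..23: none
Total reduced forms: 1 + 1 + 2 + 2 + 2 + 2 = 10
h = 10

10


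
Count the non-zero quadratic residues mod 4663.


For prime p, the number of non-zero quadratic residues is (p-1)/2.
= (4663-1)/2
= 2331

2331


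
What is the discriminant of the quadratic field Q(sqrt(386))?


For K = Q(sqrt(d)) with d squarefree: disc(K) = d if d = 1 mod 4, and disc(K) = 4d if d = 2 or 3 mod 4.
Here d = 386, and d mod 4 = 2.
d = 2 mod 4, not 1 (O_K = Z[sqrt(d)]), so disc(K) = 4d = 4 * (386) = 1544

1544


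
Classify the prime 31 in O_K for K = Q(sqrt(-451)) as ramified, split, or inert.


K = Q(sqrt(-451)). Since d mod 4 = 1, disc(K) = -451.
Check p | disc: -451 mod 31 = 14.
p does not divide disc. Compute Legendre symbol (d/p):
14^((31-1)/2) mod 31 = 1
(d/p) = 1, so p splits: (p) = P*P' with e=1, f=1, g=2.
Therefore p is split.

split


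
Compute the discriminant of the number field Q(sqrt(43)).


For K = Q(sqrt(d)) with d squarefree: disc(K) = d if d = 1 mod 4, and disc(K) = 4d if d = 2 or 3 mod 4.
Here d = 43, and d mod 4 = 3.
d = 3 mod 4, not 1 (O_K = Z[sqrt(d)]), so disc(K) = 4d = 4 * (43) = 172

172


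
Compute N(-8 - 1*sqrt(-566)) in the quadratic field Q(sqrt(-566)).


N(a + b*sqrt(d)) = a^2 - d*b^2
= (-8)^2 - (-566)*(-1)^2
= 64 + 566
= 630

630


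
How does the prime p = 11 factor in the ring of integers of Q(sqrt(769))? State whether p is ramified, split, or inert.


K = Q(sqrt(769)). Since d mod 4 = 1, disc(K) = 769.
Check p | disc: 769 mod 11 = 10.
p does not divide disc. Compute Legendre symbol (d/p):
10^((11-1)/2) mod 11 = -1
(d/p) = -1, so p is inert: (p) stays prime with e=1, f=2, g=1.
Therefore p is inert.

inert


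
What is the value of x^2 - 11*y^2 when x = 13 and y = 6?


x^2 - d*y^2
= 13^2 - 11*6^2
= 169 - 396
= -227

-227


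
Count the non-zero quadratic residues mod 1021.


For prime p, the number of non-zero quadratic residues is (p-1)/2.
= (1021-1)/2
= 510

510


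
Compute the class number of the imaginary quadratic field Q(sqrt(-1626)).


K = Q(sqrt(-1626)). d mod 4 = 2, so D = disc(K) = 4d = -6504
h(K) equals the number of primitive reduced positive-definite forms (a, b, c) = a*x^2 + b*x*y + c*y^2 with b^2 - 4ac = D,
where reduced means |b| <= a <= c, with b >= 0 whenever |b| = a or a = c, and primitive means gcd(a, b, c) = 1.
Reduced forces 3a^2 <= |D| = 6504, so 1 <= a <= 46; b must have the parity of D, and c = (b^2 - D)/(4a) must be an integer >= a.
Enumerate a = 1..46, b in [-a, a]:
  a=1: (1, 0, 1626)  [1]
  a=2: (2, 0, 813)  [1]
  a=3: (3, 0, 542)  [1]
  a=4: none
  a=5: (5, -4, 326), (5, 4, 326)  [2]
  a=6: (6, 0, 271)  [1]
  a=7..9: none
  a=10: (10, -4, 163), (10, 4, 163)  [2]
  a=11..12: none
  a=13: (13, -10, 127), (13, 10, 127)  [2]
  a=14: none
  a=15: (15, -6, 109), (15, 6, 109)  [2]
  a=16..24: none
  a=25: (25, -14, 67), (25, 14, 67)  [2]
  a=26: (26, -16, 65), (26, 16, 65)  [2]
  a=27..29: none
  a=30: (30, -24, 59), (30, 24, 59)  [2]
  a=31..38: none
  a=39: (39, -36, 50), (39, 36, 50)  [2]
  a=40..46: none
Total reduced forms: 1 + 1 + 1 + 2 + 1 + 2 + 2 + 2 + 2 + 2 + 2 + 2 = 20
h = 20

20


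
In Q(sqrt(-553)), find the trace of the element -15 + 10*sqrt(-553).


Tr(a + b*sqrt(d)) = (a + b*sqrt(d)) + (a - b*sqrt(d)) = 2a
= 2 * (-15)
= -30

-30


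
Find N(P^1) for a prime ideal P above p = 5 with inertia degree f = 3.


N(P^a) = p^(a*f)
= 5^(1*3)
= 5^3
= 125

125


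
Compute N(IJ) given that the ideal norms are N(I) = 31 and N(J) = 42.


N(IJ) = N(I) * N(J)
= 31 * 42
= 1302

1302


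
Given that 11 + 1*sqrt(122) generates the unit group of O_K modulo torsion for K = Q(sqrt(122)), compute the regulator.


epsilon = 11 + 1*sqrt(122)
= 22.0454
R = ln(22.0454)
= 3.0931

3.0931


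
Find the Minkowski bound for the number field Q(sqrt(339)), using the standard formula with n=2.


d = 339, d mod 4 = 3, so disc(K) = 4d = 1356; |disc(K)| = 1356
Real quadratic field, so n = 2, s = r2 = 0, r1 = 2
M = (n!/n^n) * (4/pi)^s * sqrt(|disc(K)|) = (2!/2^2) * (4/pi)^0 * sqrt(1356)
= 0.5 * 1.000000 * 36.823905
= 18.4120

18.4120


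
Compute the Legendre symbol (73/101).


p = 101 is prime, so compute (73/101) with the reciprocity algorithm (Jacobi-symbol steps: pull out 2s via (2/n), flip via reciprocity, reduce):
  reciprocity: (73/101) -> +(101/73)
  reduce: (28/73)
  pull out 2: (2/73) = +1  (since 73 mod 8 = 1)
  pull out 2: (2/73) = +1  (since 73 mod 8 = 1)
  reciprocity: (7/73) -> +(73/7)
  reduce: (3/7)
  reciprocity: (3/7) -> -(7/3)
  reduce: (1/3)
  (1/3) = 1
Product of signs = -1
(73/101) = -1

-1


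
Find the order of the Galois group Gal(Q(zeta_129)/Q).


|Gal(Q(zeta_129)/Q)| = phi(129)
= 84

84


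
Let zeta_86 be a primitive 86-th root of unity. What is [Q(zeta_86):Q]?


The degree equals Euler's totient phi(86).
86 = 2 * 43
phi(86) = 42

42


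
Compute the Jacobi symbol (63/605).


Compute (63/605) via quadratic reciprocity:
  reciprocity: (63/605) -> +(605/63)
  reduce: (38/63)
  pull out 2: (2/63) = +1  (since 63 mod 8 = 7)
  reciprocity: (19/63) -> -(63/19)
  reduce: (6/19)
  pull out 2: (2/19) = -1  (since 19 mod 8 = 3)
  reciprocity: (3/19) -> -(19/3)
  reduce: (1/3)
  (1/3) = 1
Product of signs = -1

-1


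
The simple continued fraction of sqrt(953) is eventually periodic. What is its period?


Run the CF algorithm for sqrt(953).
a_0 = floor(sqrt(953)) = 30; set m_0=0, q_0=1.
Recurrence: m' = q*a - m,  q' = (d - m'^2)/q,  a' = floor((a_0 + m')/q').
  step 1: m=30, q=53, a=1
  step 2: m=23, q=8, a=6
  step 3: m=25, q=41, a=1
  step 4: m=16, q=17, a=2
  step 5: m=18, q=37, a=1
  step 6: m=19, q=16, a=3
  step 7: m=29, q=7, a=8
  step 8: m=27, q=32, a=1
  step 9: m=5, q=29, a=1
  step 10: m=24, q=13, a=4
  step 11: m=28, q=13, a=4
  step 12: m=24, q=29, a=1
  step 13: m=5, q=32, a=1
  step 14: m=27, q=7, a=8
  step 15: m=29, q=16, a=3
  step 16: m=19, q=37, a=1
  step 17: m=18, q=17, a=2
  step 18: m=16, q=41, a=1
  step 19: m=25, q=8, a=6
  step 20: m=23, q=53, a=1
  step 21: m=30, q=1, a=60
a_21 = 2*a_0 = 60, so the period closes here.
sqrt(953) = [30; 1, 6, 1, 2, 1, 3, 8, 1, 1, 4, 4, 1, 1, 8, 3, 1, 2, 1, 6, 1, 60]
Period length = 21

21


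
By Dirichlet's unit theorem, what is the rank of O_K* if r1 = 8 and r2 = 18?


By Dirichlet's unit theorem:
rank = r1 + r2 - 1
= 8 + 18 - 1
= 25

25


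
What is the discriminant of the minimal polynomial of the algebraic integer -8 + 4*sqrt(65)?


The element -8 + 4*sqrt(65) has minimal polynomial:
x^2 + 16*x - 976
Discriminant = (16)^2 - 4*(-976)
= 256 + 3904
= 4160

4160


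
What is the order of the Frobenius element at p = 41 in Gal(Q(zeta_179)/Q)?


The Frobenius at p in Gal(Q(zeta_n)/Q) = (Z/nZ)* is the class of p, so its order is ord_179(41), the smallest k >= 1 with 41^k = 1 mod 179.
n = 179 = 179, phi(179) = 178; the order divides phi(n).
Divisors of 178: 1, 2, 89, 178
Repeated squaring mod 179: 41^1 = 41, 41^2 = 70, 41^4 = 67, 41^8 = 14, 41^16 = 17, 41^32 = 110, 41^64 = 107, 41^128 = 172
Test divisors in increasing order:
  k=1: 41^1 = 41 mod 179
  k=2: 41^2 = 70 mod 179
  k=89: 41^89 = 107 * 17 * 14 * 41 = 178 mod 179
  k=178: 41^178 = 172 * 110 * 17 * 70 = 1 mod 179  <- first divisor giving 1
Order = 178

178


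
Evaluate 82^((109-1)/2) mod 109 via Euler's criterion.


p = 109 is prime and the exponent is (p-1)/2 = 54, so by Euler's criterion 82^54 = (82/109) = +1 or -1 mod 109.
Compute by square-and-multiply:
  54 = 32 + 16 + 4 + 2 (binary 110110)
  Repeated squaring mod 109: 82^1 = 82, 82^2 = 75, 82^4 = 66, 82^8 = 105, 82^16 = 16, 82^32 = 38
  82^54 = 82^32 * 82^16 * 82^4 * 82^2 = 38 * 16 * 66 * 75 mod 109
    38 * 16 = 608 = 63 mod 109
    63 * 66 = 4158 = 16 mod 109
    16 * 75 = 1200 = 1 mod 109
  82^54 = 1 mod 109
Result 1: 82 is a quadratic residue mod 109.
82^54 mod 109 = 1

1


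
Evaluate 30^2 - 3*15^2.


x^2 - d*y^2
= 30^2 - 3*15^2
= 900 - 675
= 225

225


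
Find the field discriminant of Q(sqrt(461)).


For K = Q(sqrt(d)) with d squarefree: disc(K) = d if d = 1 mod 4, and disc(K) = 4d if d = 2 or 3 mod 4.
Here d = 461, and d mod 4 = 1.
d = 1 mod 4 (O_K = Z[(1+sqrt(d))/2]), so disc(K) = d = 461

461


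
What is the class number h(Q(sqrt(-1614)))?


K = Q(sqrt(-1614)). d mod 4 = 2, so D = disc(K) = 4d = -6456
h(K) equals the number of primitive reduced positive-definite forms (a, b, c) = a*x^2 + b*x*y + c*y^2 with b^2 - 4ac = D,
where reduced means |b| <= a <= c, with b >= 0 whenever |b| = a or a = c, and primitive means gcd(a, b, c) = 1.
Reduced forces 3a^2 <= |D| = 6456, so 1 <= a <= 46; b must have the parity of D, and c = (b^2 - D)/(4a) must be an integer >= a.
Enumerate a = 1..46, b in [-a, a]:
  a=1: (1, 0, 1614)  [1]
  a=2: (2, 0, 807)  [1]
  a=3: (3, 0, 538)  [1]
  a=4: none
  a=5: (5, -2, 323), (5, 2, 323)  [2]
  a=6: (6, 0, 269)  [1]
  a=7..9: none
  a=10: (10, -8, 163), (10, 8, 163)  [2]
  a=11: (11, -10, 149), (11, 10, 149)  [2]
  a=12..14: none
  a=15: (15, -12, 110), (15, 12, 110)  [2]
  a=16: none
  a=17: (17, -2, 95), (17, 2, 95)  [2]
  a=18: none
  a=19: (19, -2, 85), (19, 2, 85)  [2]
  a=20..21: none
  a=22: (22, -12, 75), (22, 12, 75)  [2]
  a=23..24: none
  a=25: (25, -12, 66), (25, 12, 66)  [2]
  a=26..29: none
  a=30: (30, -12, 55), (30, 12, 55)  [2]
  a=31..32: none
  a=33: (33, -12, 50), (33, 12, 50)  [2]
  a=34: (34, -32, 55), (34, 32, 55)  [2]
  a=35..37: none
  a=38: (38, -36, 51), (38, 36, 51)  [2]
  a=39..46: none
Total reduced forms: 1 + 1 + 1 + 2 + 1 + 2 + 2 + 2 + 2 + 2 + 2 + 2 + 2 + 2 + 2 + 2 = 28
h = 28

28


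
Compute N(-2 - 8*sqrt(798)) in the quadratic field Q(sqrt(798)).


N(a + b*sqrt(d)) = a^2 - d*b^2
= (-2)^2 - (798)*(-8)^2
= 4 - 51072
= -51068

-51068


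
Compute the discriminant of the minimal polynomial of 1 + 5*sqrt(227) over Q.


The element 1 + 5*sqrt(227) has minimal polynomial:
x^2 - 2*x - 5674
Discriminant = (-2)^2 - 4*(-5674)
= 4 + 22696
= 22700

22700


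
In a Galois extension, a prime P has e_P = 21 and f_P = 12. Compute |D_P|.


|D_P| = e * f
= 21 * 12
= 252

252


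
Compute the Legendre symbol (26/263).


p = 263 is prime, so compute (26/263) with the reciprocity algorithm (Jacobi-symbol steps: pull out 2s via (2/n), flip via reciprocity, reduce):
  pull out 2: (2/263) = +1  (since 263 mod 8 = 7)
  reciprocity: (13/263) -> +(263/13)
  reduce: (3/13)
  reciprocity: (3/13) -> +(13/3)
  reduce: (1/3)
  (1/3) = 1
Product of signs = 1
(26/263) = 1

1


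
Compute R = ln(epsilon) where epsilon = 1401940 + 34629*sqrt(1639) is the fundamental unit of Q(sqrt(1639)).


epsilon = 1401940 + 34629*sqrt(1639)
= 2.8039e+06
R = ln(2.8039e+06)
= 14.8465

14.8465


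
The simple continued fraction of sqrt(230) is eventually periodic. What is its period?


Run the CF algorithm for sqrt(230).
a_0 = floor(sqrt(230)) = 15; set m_0=0, q_0=1.
Recurrence: m' = q*a - m,  q' = (d - m'^2)/q,  a' = floor((a_0 + m')/q').
  step 1: m=15, q=5, a=6
  step 2: m=15, q=1, a=30
a_2 = 2*a_0 = 30, so the period closes here.
sqrt(230) = [15; 6, 30]
Period length = 2

2


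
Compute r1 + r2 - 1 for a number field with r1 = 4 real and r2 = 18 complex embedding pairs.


By Dirichlet's unit theorem:
rank = r1 + r2 - 1
= 4 + 18 - 1
= 21

21


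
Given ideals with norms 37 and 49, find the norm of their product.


N(IJ) = N(I) * N(J)
= 37 * 49
= 1813

1813


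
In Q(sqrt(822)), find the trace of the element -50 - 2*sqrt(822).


Tr(a + b*sqrt(d)) = (a + b*sqrt(d)) + (a - b*sqrt(d)) = 2a
= 2 * (-50)
= -100

-100


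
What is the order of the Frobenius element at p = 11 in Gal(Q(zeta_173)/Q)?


The Frobenius at p in Gal(Q(zeta_n)/Q) = (Z/nZ)* is the class of p, so its order is ord_173(11), the smallest k >= 1 with 11^k = 1 mod 173.
n = 173 = 173, phi(173) = 172; the order divides phi(n).
Divisors of 172: 1, 2, 4, 43, 86, 172
Repeated squaring mod 173: 11^1 = 11, 11^2 = 121, 11^4 = 109, 11^8 = 117, 11^16 = 22, 11^32 = 138, 11^64 = 14, 11^128 = 23
Test divisors in increasing order:
  k=1: 11^1 = 11 mod 173
  k=2: 11^2 = 121 mod 173
  k=4: 11^4 = 109 mod 173
  k=43: 11^43 = 138 * 117 * 121 * 11 = 93 mod 173
  k=86: 11^86 = 14 * 22 * 109 * 121 = 172 mod 173
  k=172: 11^172 = 23 * 138 * 117 * 109 = 1 mod 173  <- first divisor giving 1
Order = 172

172


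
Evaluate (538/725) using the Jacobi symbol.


Compute (538/725) via quadratic reciprocity:
  pull out 2: (2/725) = -1  (since 725 mod 8 = 5)
  reciprocity: (269/725) -> +(725/269)
  reduce: (187/269)
  reciprocity: (187/269) -> +(269/187)
  reduce: (82/187)
  pull out 2: (2/187) = -1  (since 187 mod 8 = 3)
  reciprocity: (41/187) -> +(187/41)
  reduce: (23/41)
  reciprocity: (23/41) -> +(41/23)
  reduce: (18/23)
  pull out 2: (2/23) = +1  (since 23 mod 8 = 7)
  reciprocity: (9/23) -> +(23/9)
  reduce: (5/9)
  reciprocity: (5/9) -> +(9/5)
  reduce: (4/5)
  pull out 2: (2/5) = -1  (since 5 mod 8 = 5)
  pull out 2: (2/5) = -1  (since 5 mod 8 = 5)
  (1/5) = 1
Product of signs = 1

1


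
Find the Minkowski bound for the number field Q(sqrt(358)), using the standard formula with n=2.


d = 358, d mod 4 = 2, so disc(K) = 4d = 1432; |disc(K)| = 1432
Real quadratic field, so n = 2, s = r2 = 0, r1 = 2
M = (n!/n^n) * (4/pi)^s * sqrt(|disc(K)|) = (2!/2^2) * (4/pi)^0 * sqrt(1432)
= 0.5 * 1.000000 * 37.841776
= 18.9209

18.9209


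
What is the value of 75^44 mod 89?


p = 89 is prime and the exponent is (p-1)/2 = 44, so by Euler's criterion 75^44 = (75/89) = +1 or -1 mod 89.
Compute by square-and-multiply:
  44 = 32 + 8 + 4 (binary 101100)
  Repeated squaring mod 89: 75^1 = 75, 75^2 = 18, 75^4 = 57, 75^8 = 45, 75^16 = 67, 75^32 = 39
  75^44 = 75^32 * 75^8 * 75^4 = 39 * 45 * 57 mod 89
    39 * 45 = 1755 = 64 mod 89
    64 * 57 = 3648 = 88 mod 89
  75^44 = 88 mod 89
Result 88 = p - 1 = -1 mod 89: 75 is a quadratic non-residue mod 89. As a residue in [0, p-1] the value is 88.
75^44 mod 89 = 88

88


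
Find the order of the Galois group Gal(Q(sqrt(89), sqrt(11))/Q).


The 2 square roots of distinct primes are multiplicatively independent over Q,
so [K:Q] = 2^2 and Gal(K/Q) is isomorphic to (Z/2Z)^2.
|Gal| = 2^2 = 4

4


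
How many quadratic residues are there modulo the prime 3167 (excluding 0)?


For prime p, the number of non-zero quadratic residues is (p-1)/2.
= (3167-1)/2
= 1583

1583


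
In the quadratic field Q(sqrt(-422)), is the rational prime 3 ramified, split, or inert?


K = Q(sqrt(-422)). Since d mod 4 = 2, disc(K) = -1688.
Check p | disc: -1688 mod 3 = 1.
p does not divide disc. Compute Legendre symbol (d/p):
1^((3-1)/2) mod 3 = 1
(d/p) = 1, so p splits: (p) = P*P' with e=1, f=1, g=2.
Therefore p is split.

split


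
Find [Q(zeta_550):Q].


The degree equals Euler's totient phi(550).
550 = 2 * 5^2 * 11
phi(550) = 200

200


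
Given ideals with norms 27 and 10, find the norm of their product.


N(IJ) = N(I) * N(J)
= 27 * 10
= 270

270


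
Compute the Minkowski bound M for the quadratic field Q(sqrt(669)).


d = 669, d mod 4 = 1, so disc(K) = d = 669; |disc(K)| = 669
Real quadratic field, so n = 2, s = r2 = 0, r1 = 2
M = (n!/n^n) * (4/pi)^s * sqrt(|disc(K)|) = (2!/2^2) * (4/pi)^0 * sqrt(669)
= 0.5 * 1.000000 * 25.865034
= 12.9325

12.9325


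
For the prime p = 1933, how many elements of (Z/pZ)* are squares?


For prime p, the number of non-zero quadratic residues is (p-1)/2.
= (1933-1)/2
= 966

966


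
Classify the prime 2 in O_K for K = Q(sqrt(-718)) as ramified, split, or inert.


K = Q(sqrt(-718)). Since d mod 4 = 2, disc(K) = -2872.
Check p | disc: -2872 mod 2 = 0.
p divides disc, so p ramifies: (p) = P^2 with e=2, f=1, g=1.
Therefore p is ramified.

ramified


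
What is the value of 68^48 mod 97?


p = 97 is prime and the exponent is (p-1)/2 = 48, so by Euler's criterion 68^48 = (68/97) = +1 or -1 mod 97.
Compute by square-and-multiply:
  48 = 32 + 16 (binary 110000)
  Repeated squaring mod 97: 68^1 = 68, 68^2 = 65, 68^4 = 54, 68^8 = 6, 68^16 = 36, 68^32 = 35
  68^48 = 68^32 * 68^16 = 35 * 36 mod 97
    35 * 36 = 1260 = 96 mod 97
  68^48 = 96 mod 97
Result 96 = p - 1 = -1 mod 97: 68 is a quadratic non-residue mod 97. As a residue in [0, p-1] the value is 96.
68^48 mod 97 = 96

96


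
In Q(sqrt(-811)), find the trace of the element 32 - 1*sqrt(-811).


Tr(a + b*sqrt(d)) = (a + b*sqrt(d)) + (a - b*sqrt(d)) = 2a
= 2 * (32)
= 64

64


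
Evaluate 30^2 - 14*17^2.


x^2 - d*y^2
= 30^2 - 14*17^2
= 900 - 4046
= -3146

-3146


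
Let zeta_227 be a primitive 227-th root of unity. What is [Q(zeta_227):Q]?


The degree equals Euler's totient phi(227).
227 = 227
phi(227) = 226

226


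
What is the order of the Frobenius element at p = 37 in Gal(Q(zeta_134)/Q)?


The Frobenius at p in Gal(Q(zeta_n)/Q) = (Z/nZ)* is the class of p, so its order is ord_134(37), the smallest k >= 1 with 37^k = 1 mod 134.
n = 134 = 2 * 67, phi(134) = 66; the order divides phi(n).
Divisors of 66: 1, 2, 3, 6, 11, 22, 33, 66
Repeated squaring mod 134: 37^1 = 37, 37^2 = 29, 37^4 = 37, 37^8 = 29, 37^16 = 37, 37^32 = 29, 37^64 = 37
Test divisors in increasing order:
  k=1: 37^1 = 37 mod 134
  k=2: 37^2 = 29 mod 134
  k=3: 37^3 = 29 * 37 = 1 mod 134  <- first divisor giving 1
Order = 3

3


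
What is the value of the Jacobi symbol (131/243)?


Compute (131/243) via quadratic reciprocity:
  reciprocity: (131/243) -> -(243/131)
  reduce: (112/131)
  pull out 2: (2/131) = -1  (since 131 mod 8 = 3)
  pull out 2: (2/131) = -1  (since 131 mod 8 = 3)
  pull out 2: (2/131) = -1  (since 131 mod 8 = 3)
  pull out 2: (2/131) = -1  (since 131 mod 8 = 3)
  reciprocity: (7/131) -> -(131/7)
  reduce: (5/7)
  reciprocity: (5/7) -> +(7/5)
  reduce: (2/5)
  pull out 2: (2/5) = -1  (since 5 mod 8 = 5)
  (1/5) = 1
Product of signs = -1

-1


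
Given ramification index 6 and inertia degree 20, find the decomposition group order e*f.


|D_P| = e * f
= 6 * 20
= 120

120


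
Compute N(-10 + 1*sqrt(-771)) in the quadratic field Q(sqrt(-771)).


N(a + b*sqrt(d)) = a^2 - d*b^2
= (-10)^2 - (-771)*(1)^2
= 100 + 771
= 871

871


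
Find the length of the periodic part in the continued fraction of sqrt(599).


Run the CF algorithm for sqrt(599).
a_0 = floor(sqrt(599)) = 24; set m_0=0, q_0=1.
Recurrence: m' = q*a - m,  q' = (d - m'^2)/q,  a' = floor((a_0 + m')/q').
  step 1: m=24, q=23, a=2
  step 2: m=22, q=5, a=9
  step 3: m=23, q=14, a=3
  step 4: m=19, q=17, a=2
  step 5: m=15, q=22, a=1
  step 6: m=7, q=25, a=1
  step 7: m=18, q=11, a=3
  step 8: m=15, q=34, a=1
  step 9: m=19, q=7, a=6
  step 10: m=23, q=10, a=4
  step 11: m=17, q=31, a=1
  step 12: m=14, q=13, a=2
  step 13: m=12, q=35, a=1
  step 14: m=23, q=2, a=23
  step 15: m=23, q=35, a=1
  step 16: m=12, q=13, a=2
  step 17: m=14, q=31, a=1
  step 18: m=17, q=10, a=4
  step 19: m=23, q=7, a=6
  step 20: m=19, q=34, a=1
  step 21: m=15, q=11, a=3
  step 22: m=18, q=25, a=1
  step 23: m=7, q=22, a=1
  step 24: m=15, q=17, a=2
  step 25: m=19, q=14, a=3
  step 26: m=23, q=5, a=9
  step 27: m=22, q=23, a=2
  step 28: m=24, q=1, a=48
a_28 = 2*a_0 = 48, so the period closes here.
sqrt(599) = [24; 2, 9, 3, 2, 1, 1, 3, 1, 6, 4, 1, 2, 1, 23, 1, 2, 1, 4, 6, 1, 3, 1, 1, 2, 3, 9, 2, 48]
Period length = 28

28


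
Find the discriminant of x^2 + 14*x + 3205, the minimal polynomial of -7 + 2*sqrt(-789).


The element -7 + 2*sqrt(-789) has minimal polynomial:
x^2 + 14*x + 3205
Discriminant = (14)^2 - 4*(3205)
= 196 - 12820
= -12624

-12624


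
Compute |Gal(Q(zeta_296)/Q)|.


|Gal(Q(zeta_296)/Q)| = phi(296)
= 144

144


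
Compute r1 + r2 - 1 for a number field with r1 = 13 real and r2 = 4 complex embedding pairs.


By Dirichlet's unit theorem:
rank = r1 + r2 - 1
= 13 + 4 - 1
= 16

16


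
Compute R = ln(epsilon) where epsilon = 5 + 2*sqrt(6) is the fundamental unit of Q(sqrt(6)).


epsilon = 5 + 2*sqrt(6)
= 9.8990
R = ln(9.8990)
= 2.2924

2.2924


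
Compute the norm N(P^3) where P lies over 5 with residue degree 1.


N(P^a) = p^(a*f)
= 5^(3*1)
= 5^3
= 125

125


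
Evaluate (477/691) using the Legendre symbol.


p = 691 is prime, so compute (477/691) with the reciprocity algorithm (Jacobi-symbol steps: pull out 2s via (2/n), flip via reciprocity, reduce):
  reciprocity: (477/691) -> +(691/477)
  reduce: (214/477)
  pull out 2: (2/477) = -1  (since 477 mod 8 = 5)
  reciprocity: (107/477) -> +(477/107)
  reduce: (49/107)
  reciprocity: (49/107) -> +(107/49)
  reduce: (9/49)
  reciprocity: (9/49) -> +(49/9)
  reduce: (4/9)
  pull out 2: (2/9) = +1  (since 9 mod 8 = 1)
  pull out 2: (2/9) = +1  (since 9 mod 8 = 1)
  (1/9) = 1
Product of signs = -1
(477/691) = -1

-1


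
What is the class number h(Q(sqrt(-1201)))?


K = Q(sqrt(-1201)). d mod 4 = 3, so D = disc(K) = 4d = -4804
h(K) equals the number of primitive reduced positive-definite forms (a, b, c) = a*x^2 + b*x*y + c*y^2 with b^2 - 4ac = D,
where reduced means |b| <= a <= c, with b >= 0 whenever |b| = a or a = c, and primitive means gcd(a, b, c) = 1.
Reduced forces 3a^2 <= |D| = 4804, so 1 <= a <= 40; b must have the parity of D, and c = (b^2 - D)/(4a) must be an integer >= a.
Enumerate a = 1..40, b in [-a, a]:
  a=1: (1, 0, 1201)  [1]
  a=2: (2, 2, 601)  [1]
  a=3..4: none
  a=5: (5, -4, 241), (5, 4, 241)  [2]
  a=6..9: none
  a=10: (10, -6, 121), (10, 6, 121)  [2]
  a=11: (11, -6, 110), (11, 6, 110)  [2]
  a=12..21: none
  a=22: (22, -6, 55), (22, 6, 55)  [2]
  a=23: (23, -16, 55), (23, 16, 55)  [2]
  a=24: none
  a=25: (25, -14, 50), (25, 14, 50)  [2]
  a=26..30: none
  a=31: (31, -30, 46), (31, 30, 46)  [2]
  a=32..40: none
Total reduced forms: 1 + 1 + 2 + 2 + 2 + 2 + 2 + 2 + 2 = 16
h = 16

16


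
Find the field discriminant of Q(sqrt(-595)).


For K = Q(sqrt(d)) with d squarefree: disc(K) = d if d = 1 mod 4, and disc(K) = 4d if d = 2 or 3 mod 4.
Here d = -595, and d mod 4 = 1.
d = 1 mod 4 (O_K = Z[(1+sqrt(d))/2]), so disc(K) = d = -595

-595


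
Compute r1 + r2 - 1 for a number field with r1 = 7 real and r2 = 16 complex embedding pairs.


By Dirichlet's unit theorem:
rank = r1 + r2 - 1
= 7 + 16 - 1
= 22

22


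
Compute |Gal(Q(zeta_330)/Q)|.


|Gal(Q(zeta_330)/Q)| = phi(330)
= 80

80


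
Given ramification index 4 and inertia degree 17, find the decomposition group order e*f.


|D_P| = e * f
= 4 * 17
= 68

68


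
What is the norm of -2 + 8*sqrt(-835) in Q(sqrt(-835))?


N(a + b*sqrt(d)) = a^2 - d*b^2
= (-2)^2 - (-835)*(8)^2
= 4 + 53440
= 53444

53444


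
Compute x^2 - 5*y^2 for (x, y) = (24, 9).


x^2 - d*y^2
= 24^2 - 5*9^2
= 576 - 405
= 171

171


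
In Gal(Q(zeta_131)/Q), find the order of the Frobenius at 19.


The Frobenius at p in Gal(Q(zeta_n)/Q) = (Z/nZ)* is the class of p, so its order is ord_131(19), the smallest k >= 1 with 19^k = 1 mod 131.
n = 131 = 131, phi(131) = 130; the order divides phi(n).
Divisors of 130: 1, 2, 5, 10, 13, 26, 65, 130
Repeated squaring mod 131: 19^1 = 19, 19^2 = 99, 19^4 = 107, 19^8 = 52, 19^16 = 84, 19^32 = 113, 19^64 = 62, 19^128 = 45
Test divisors in increasing order:
  k=1: 19^1 = 19 mod 131
  k=2: 19^2 = 99 mod 131
  k=5: 19^5 = 107 * 19 = 68 mod 131
  k=10: 19^10 = 52 * 99 = 39 mod 131
  k=13: 19^13 = 52 * 107 * 19 = 130 mod 131
  k=26: 19^26 = 84 * 52 * 99 = 1 mod 131  <- first divisor giving 1
Order = 26

26


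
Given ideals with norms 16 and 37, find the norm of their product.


N(IJ) = N(I) * N(J)
= 16 * 37
= 592

592


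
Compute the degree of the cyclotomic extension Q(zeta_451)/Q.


The degree equals Euler's totient phi(451).
451 = 11 * 41
phi(451) = 400

400


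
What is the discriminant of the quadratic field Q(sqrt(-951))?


For K = Q(sqrt(d)) with d squarefree: disc(K) = d if d = 1 mod 4, and disc(K) = 4d if d = 2 or 3 mod 4.
Here d = -951, and d mod 4 = 1.
d = 1 mod 4 (O_K = Z[(1+sqrt(d))/2]), so disc(K) = d = -951

-951


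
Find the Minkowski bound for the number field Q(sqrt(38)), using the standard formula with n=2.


d = 38, d mod 4 = 2, so disc(K) = 4d = 152; |disc(K)| = 152
Real quadratic field, so n = 2, s = r2 = 0, r1 = 2
M = (n!/n^n) * (4/pi)^s * sqrt(|disc(K)|) = (2!/2^2) * (4/pi)^0 * sqrt(152)
= 0.5 * 1.000000 * 12.328828
= 6.1644

6.1644


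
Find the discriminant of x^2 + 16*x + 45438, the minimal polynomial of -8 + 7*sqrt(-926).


The element -8 + 7*sqrt(-926) has minimal polynomial:
x^2 + 16*x + 45438
Discriminant = (16)^2 - 4*(45438)
= 256 - 181752
= -181496

-181496


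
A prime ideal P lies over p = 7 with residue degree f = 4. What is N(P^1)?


N(P^a) = p^(a*f)
= 7^(1*4)
= 7^4
= 2401

2401


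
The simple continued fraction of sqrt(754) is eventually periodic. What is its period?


Run the CF algorithm for sqrt(754).
a_0 = floor(sqrt(754)) = 27; set m_0=0, q_0=1.
Recurrence: m' = q*a - m,  q' = (d - m'^2)/q,  a' = floor((a_0 + m')/q').
  step 1: m=27, q=25, a=2
  step 2: m=23, q=9, a=5
  step 3: m=22, q=30, a=1
  step 4: m=8, q=23, a=1
  step 5: m=15, q=23, a=1
  step 6: m=8, q=30, a=1
  step 7: m=22, q=9, a=5
  step 8: m=23, q=25, a=2
  step 9: m=27, q=1, a=54
a_9 = 2*a_0 = 54, so the period closes here.
sqrt(754) = [27; 2, 5, 1, 1, 1, 1, 5, 2, 54]
Period length = 9

9


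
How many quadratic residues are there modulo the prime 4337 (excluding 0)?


For prime p, the number of non-zero quadratic residues is (p-1)/2.
= (4337-1)/2
= 2168

2168


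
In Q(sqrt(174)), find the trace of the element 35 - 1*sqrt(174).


Tr(a + b*sqrt(d)) = (a + b*sqrt(d)) + (a - b*sqrt(d)) = 2a
= 2 * (35)
= 70

70


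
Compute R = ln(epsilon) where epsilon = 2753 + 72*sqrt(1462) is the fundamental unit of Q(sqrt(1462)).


epsilon = 2753 + 72*sqrt(1462)
= 5505.9998
R = ln(5505.9998)
= 8.6136

8.6136


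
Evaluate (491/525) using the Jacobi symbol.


Compute (491/525) via quadratic reciprocity:
  reciprocity: (491/525) -> +(525/491)
  reduce: (34/491)
  pull out 2: (2/491) = -1  (since 491 mod 8 = 3)
  reciprocity: (17/491) -> +(491/17)
  reduce: (15/17)
  reciprocity: (15/17) -> +(17/15)
  reduce: (2/15)
  pull out 2: (2/15) = +1  (since 15 mod 8 = 7)
  (1/15) = 1
Product of signs = -1

-1


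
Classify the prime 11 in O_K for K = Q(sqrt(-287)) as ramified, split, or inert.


K = Q(sqrt(-287)). Since d mod 4 = 1, disc(K) = -287.
Check p | disc: -287 mod 11 = 10.
p does not divide disc. Compute Legendre symbol (d/p):
10^((11-1)/2) mod 11 = -1
(d/p) = -1, so p is inert: (p) stays prime with e=1, f=2, g=1.
Therefore p is inert.

inert


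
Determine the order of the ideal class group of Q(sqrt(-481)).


K = Q(sqrt(-481)). d mod 4 = 3, so D = disc(K) = 4d = -1924
h(K) equals the number of primitive reduced positive-definite forms (a, b, c) = a*x^2 + b*x*y + c*y^2 with b^2 - 4ac = D,
where reduced means |b| <= a <= c, with b >= 0 whenever |b| = a or a = c, and primitive means gcd(a, b, c) = 1.
Reduced forces 3a^2 <= |D| = 1924, so 1 <= a <= 25; b must have the parity of D, and c = (b^2 - D)/(4a) must be an integer >= a.
Enumerate a = 1..25, b in [-a, a]:
  a=1: (1, 0, 481)  [1]
  a=2: (2, 2, 241)  [1]
  a=3..4: none
  a=5: (5, -4, 97), (5, 4, 97)  [2]
  a=6: none
  a=7: (7, -6, 70), (7, 6, 70)  [2]
  a=8..9: none
  a=10: (10, -6, 49), (10, 6, 49)  [2]
  a=11: (11, -10, 46), (11, 10, 46)  [2]
  a=12: none
  a=13: (13, 0, 37)  [1]
  a=14: (14, -6, 35), (14, 6, 35)  [2]
  a=15..21: none
  a=22: (22, -10, 23), (22, 10, 23)  [2]
  a=23..24: none
  a=25: (25, 24, 25)  [1]
Total reduced forms: 1 + 1 + 2 + 2 + 2 + 2 + 1 + 2 + 2 + 1 = 16
h = 16

16


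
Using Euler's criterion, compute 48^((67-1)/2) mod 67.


p = 67 is prime and the exponent is (p-1)/2 = 33, so by Euler's criterion 48^33 = (48/67) = +1 or -1 mod 67.
Compute by square-and-multiply:
  33 = 32 + 1 (binary 100001)
  Repeated squaring mod 67: 48^1 = 48, 48^2 = 26, 48^4 = 6, 48^8 = 36, 48^16 = 23, 48^32 = 60
  48^33 = 48^32 * 48^1 = 60 * 48 mod 67
    60 * 48 = 2880 = 66 mod 67
  48^33 = 66 mod 67
Result 66 = p - 1 = -1 mod 67: 48 is a quadratic non-residue mod 67. As a residue in [0, p-1] the value is 66.
48^33 mod 67 = 66

66


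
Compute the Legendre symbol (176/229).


p = 229 is prime, so compute (176/229) with the reciprocity algorithm (Jacobi-symbol steps: pull out 2s via (2/n), flip via reciprocity, reduce):
  pull out 2: (2/229) = -1  (since 229 mod 8 = 5)
  pull out 2: (2/229) = -1  (since 229 mod 8 = 5)
  pull out 2: (2/229) = -1  (since 229 mod 8 = 5)
  pull out 2: (2/229) = -1  (since 229 mod 8 = 5)
  reciprocity: (11/229) -> +(229/11)
  reduce: (9/11)
  reciprocity: (9/11) -> +(11/9)
  reduce: (2/9)
  pull out 2: (2/9) = +1  (since 9 mod 8 = 1)
  (1/9) = 1
Product of signs = 1
(176/229) = 1

1


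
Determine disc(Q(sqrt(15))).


For K = Q(sqrt(d)) with d squarefree: disc(K) = d if d = 1 mod 4, and disc(K) = 4d if d = 2 or 3 mod 4.
Here d = 15, and d mod 4 = 3.
d = 3 mod 4, not 1 (O_K = Z[sqrt(d)]), so disc(K) = 4d = 4 * (15) = 60

60


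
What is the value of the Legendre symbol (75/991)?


p = 991 is prime, so compute (75/991) with the reciprocity algorithm (Jacobi-symbol steps: pull out 2s via (2/n), flip via reciprocity, reduce):
  reciprocity: (75/991) -> -(991/75)
  reduce: (16/75)
  pull out 2: (2/75) = -1  (since 75 mod 8 = 3)
  pull out 2: (2/75) = -1  (since 75 mod 8 = 3)
  pull out 2: (2/75) = -1  (since 75 mod 8 = 3)
  pull out 2: (2/75) = -1  (since 75 mod 8 = 3)
  (1/75) = 1
Product of signs = -1
(75/991) = -1

-1


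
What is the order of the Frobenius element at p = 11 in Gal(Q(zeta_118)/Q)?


The Frobenius at p in Gal(Q(zeta_n)/Q) = (Z/nZ)* is the class of p, so its order is ord_118(11), the smallest k >= 1 with 11^k = 1 mod 118.
n = 118 = 2 * 59, phi(118) = 58; the order divides phi(n).
Divisors of 58: 1, 2, 29, 58
Repeated squaring mod 118: 11^1 = 11, 11^2 = 3, 11^4 = 9, 11^8 = 81, 11^16 = 71, 11^32 = 85
Test divisors in increasing order:
  k=1: 11^1 = 11 mod 118
  k=2: 11^2 = 3 mod 118
  k=29: 11^29 = 71 * 81 * 9 * 11 = 117 mod 118
  k=58: 11^58 = 85 * 71 * 81 * 3 = 1 mod 118  <- first divisor giving 1
Order = 58

58


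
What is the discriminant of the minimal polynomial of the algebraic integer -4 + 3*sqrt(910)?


The element -4 + 3*sqrt(910) has minimal polynomial:
x^2 + 8*x - 8174
Discriminant = (8)^2 - 4*(-8174)
= 64 + 32696
= 32760

32760


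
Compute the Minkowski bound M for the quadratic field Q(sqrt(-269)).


d = -269, d mod 4 = 3, so disc(K) = 4d = -1076; |disc(K)| = 1076
Imaginary quadratic field, so n = 2, s = r2 = 1, r1 = 0
M = (n!/n^n) * (4/pi)^s * sqrt(|disc(K)|) = (2!/2^2) * (4/pi)^1 * sqrt(1076)
= 0.5 * 1.273240 * 32.802439
= 20.8827

20.8827


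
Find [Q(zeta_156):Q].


The degree equals Euler's totient phi(156).
156 = 2^2 * 3 * 13
phi(156) = 48

48


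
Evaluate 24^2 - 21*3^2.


x^2 - d*y^2
= 24^2 - 21*3^2
= 576 - 189
= 387

387


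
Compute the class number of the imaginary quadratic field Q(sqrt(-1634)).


K = Q(sqrt(-1634)). d mod 4 = 2, so D = disc(K) = 4d = -6536
h(K) equals the number of primitive reduced positive-definite forms (a, b, c) = a*x^2 + b*x*y + c*y^2 with b^2 - 4ac = D,
where reduced means |b| <= a <= c, with b >= 0 whenever |b| = a or a = c, and primitive means gcd(a, b, c) = 1.
Reduced forces 3a^2 <= |D| = 6536, so 1 <= a <= 46; b must have the parity of D, and c = (b^2 - D)/(4a) must be an integer >= a.
Enumerate a = 1..46, b in [-a, a]:
  a=1: (1, 0, 1634)  [1]
  a=2: (2, 0, 817)  [1]
  a=3: (3, -2, 545), (3, 2, 545)  [2]
  a=4: none
  a=5: (5, -2, 327), (5, 2, 327)  [2]
  a=6: (6, -4, 273), (6, 4, 273)  [2]
  a=7: (7, -4, 234), (7, 4, 234)  [2]
  a=8: none
  a=9: (9, -4, 182), (9, 4, 182)  [2]
  a=10: (10, -8, 165), (10, 8, 165)  [2]
  a=11: (11, -8, 150), (11, 8, 150)  [2]
  a=12: none
  a=13: (13, -4, 126), (13, 4, 126)  [2]
  a=14: (14, -4, 117), (14, 4, 117)  [2]
  a=15: (15, -8, 110), (15, -2, 109), (15, 2, 109), (15, 8, 110)  [4]
  a=16: none
  a=17: (17, -14, 99), (17, 14, 99)  [2]
  a=18: (18, -4, 91), (18, 4, 91)  [2]
  a=19: (19, 0, 86)  [1]
  a=20: none
  a=21: (21, -10, 79), (21, -4, 78), (21, 4, 78), (21, 10, 79)  [4]
  a=22: (22, -8, 75), (22, 8, 75)  [2]
  a=23..24: none
  a=25: (25, -8, 66), (25, 8, 66)  [2]
  a=26: (26, -4, 63), (26, 4, 63)  [2]
  a=27: (27, -22, 65), (27, 22, 65)  [2]
  a=28..29: none
  a=30: (30, -28, 61), (30, -8, 55), (30, 8, 55), (30, 28, 61)  [4]
  a=31: (31, -6, 53), (31, 6, 53)  [2]
  a=32: none
  a=33: (33, -14, 51), (33, -8, 50), (33, 8, 50), (33, 14, 51)  [4]
  a=34: (34, -20, 51), (34, 20, 51)  [2]
  a=35: (35, -32, 54), (35, -18, 49), (35, 18, 49), (35, 32, 54)  [4]
  a=36..37: none
  a=38: (38, 0, 43)  [1]
  a=39: (39, -22, 45), (39, -4, 42), (39, 4, 42), (39, 22, 45)  [4]
  a=40..41: none
  a=42: (42, -32, 45), (42, 32, 45)  [2]
  a=43..46: none
Total reduced forms: 1 + 1 + 2 + 2 + 2 + 2 + 2 + 2 + 2 + 2 + 2 + 4 + 2 + 2 + 1 + 4 + 2 + 2 + 2 + 2 + 4 + 2 + 4 + 2 + 4 + 1 + 4 + 2 = 64
h = 64

64


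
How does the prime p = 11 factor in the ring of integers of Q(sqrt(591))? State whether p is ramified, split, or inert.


K = Q(sqrt(591)). Since d mod 4 = 3, disc(K) = 2364.
Check p | disc: 2364 mod 11 = 10.
p does not divide disc. Compute Legendre symbol (d/p):
8^((11-1)/2) mod 11 = -1
(d/p) = -1, so p is inert: (p) stays prime with e=1, f=2, g=1.
Therefore p is inert.

inert
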